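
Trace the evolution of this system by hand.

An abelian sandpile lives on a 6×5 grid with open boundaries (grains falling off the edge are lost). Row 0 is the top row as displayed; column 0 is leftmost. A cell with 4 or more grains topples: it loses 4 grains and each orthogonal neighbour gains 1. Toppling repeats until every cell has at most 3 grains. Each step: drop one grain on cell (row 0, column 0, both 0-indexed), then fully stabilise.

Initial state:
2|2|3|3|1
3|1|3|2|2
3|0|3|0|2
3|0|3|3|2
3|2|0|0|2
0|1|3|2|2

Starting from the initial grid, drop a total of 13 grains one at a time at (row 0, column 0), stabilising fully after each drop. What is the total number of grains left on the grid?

k=0  2|2|3|3|1
3|1|3|2|2
3|0|3|0|2
3|0|3|3|2
3|2|0|0|2
0|1|3|2|2
k=1  3|2|3|3|1
3|1|3|2|2
3|0|3|0|2
3|0|3|3|2
3|2|0|0|2
0|1|3|2|2
k=2  1|3|3|3|1
1|2|3|2|2
1|1|3|0|2
1|1|3|3|2
0|3|0|0|2
1|1|3|2|2
k=3  2|3|3|3|1
1|2|3|2|2
1|1|3|0|2
1|1|3|3|2
0|3|0|0|2
1|1|3|2|2
k=4  3|3|3|3|1
1|2|3|2|2
1|1|3|0|2
1|1|3|3|2
0|3|0|0|2
1|1|3|2|2
k=5  1|2|2|1|2
3|0|3|0|3
1|3|1|3|2
1|2|1|0|3
0|3|1|1|2
1|1|3|2|2
k=6  2|2|2|1|2
3|0|3|0|3
1|3|1|3|2
1|2|1|0|3
0|3|1|1|2
1|1|3|2|2
k=7  3|2|2|1|2
3|0|3|0|3
1|3|1|3|2
1|2|1|0|3
0|3|1|1|2
1|1|3|2|2
k=8  1|3|2|1|2
0|1|3|0|3
2|3|1|3|2
1|2|1|0|3
0|3|1|1|2
1|1|3|2|2
k=9  2|3|2|1|2
0|1|3|0|3
2|3|1|3|2
1|2|1|0|3
0|3|1|1|2
1|1|3|2|2
k=10  3|3|2|1|2
0|1|3|0|3
2|3|1|3|2
1|2|1|0|3
0|3|1|1|2
1|1|3|2|2
k=11  1|0|3|1|2
1|2|3|0|3
2|3|1|3|2
1|2|1|0|3
0|3|1|1|2
1|1|3|2|2
k=12  2|0|3|1|2
1|2|3|0|3
2|3|1|3|2
1|2|1|0|3
0|3|1|1|2
1|1|3|2|2
k=13  3|0|3|1|2
1|2|3|0|3
2|3|1|3|2
1|2|1|0|3
0|3|1|1|2
1|1|3|2|2

52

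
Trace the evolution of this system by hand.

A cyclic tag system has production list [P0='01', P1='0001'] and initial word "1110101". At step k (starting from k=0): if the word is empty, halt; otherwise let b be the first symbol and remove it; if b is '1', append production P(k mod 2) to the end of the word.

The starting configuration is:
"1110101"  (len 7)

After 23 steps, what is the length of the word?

10

t=0: "1110101"  (len 7)
t=1: "11010101"  (len 8)
t=2: "10101010001"  (len 11)
t=3: "010101000101"  (len 12)
t=4: "10101000101"  (len 11)
t=5: "010100010101"  (len 12)
t=6: "10100010101"  (len 11)
t=7: "010001010101"  (len 12)
t=8: "10001010101"  (len 11)
t=9: "000101010101"  (len 12)
t=10: "00101010101"  (len 11)
t=11: "0101010101"  (len 10)
t=12: "101010101"  (len 9)
t=13: "0101010101"  (len 10)
t=14: "101010101"  (len 9)
t=15: "0101010101"  (len 10)
t=16: "101010101"  (len 9)
t=17: "0101010101"  (len 10)
t=18: "101010101"  (len 9)
t=19: "0101010101"  (len 10)
t=20: "101010101"  (len 9)
t=21: "0101010101"  (len 10)
t=22: "101010101"  (len 9)
t=23: "0101010101"  (len 10)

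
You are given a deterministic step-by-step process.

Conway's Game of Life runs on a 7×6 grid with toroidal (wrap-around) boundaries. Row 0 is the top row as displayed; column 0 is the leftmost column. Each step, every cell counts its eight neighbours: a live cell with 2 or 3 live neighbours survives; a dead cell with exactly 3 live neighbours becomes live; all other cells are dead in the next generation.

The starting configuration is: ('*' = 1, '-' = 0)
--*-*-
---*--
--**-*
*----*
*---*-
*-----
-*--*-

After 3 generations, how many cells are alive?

7

step 0: --*-*-
---*--
--**-*
*----*
*---*-
*-----
-*--*-
step 1: --*-*-
------
*-**-*
**-*--
**----
**----
-*-*-*
step 2: --***-
-**-**
*-****
---**-
-----*
-----*
-*-***
step 3: ------
------
*-----
*-*---
-----*
-----*
*----*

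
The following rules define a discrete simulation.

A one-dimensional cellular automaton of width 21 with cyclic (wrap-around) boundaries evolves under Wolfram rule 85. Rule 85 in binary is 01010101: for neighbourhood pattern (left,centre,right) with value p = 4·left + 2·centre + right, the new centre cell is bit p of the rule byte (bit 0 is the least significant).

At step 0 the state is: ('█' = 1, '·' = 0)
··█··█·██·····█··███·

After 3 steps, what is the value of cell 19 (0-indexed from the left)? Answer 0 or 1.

[0] ··█··█·██·····█··███·
[1] █·██·█··█████·██···██
[2] █··█·██·····█··███···
[3] ██·█··█████·██···███·

1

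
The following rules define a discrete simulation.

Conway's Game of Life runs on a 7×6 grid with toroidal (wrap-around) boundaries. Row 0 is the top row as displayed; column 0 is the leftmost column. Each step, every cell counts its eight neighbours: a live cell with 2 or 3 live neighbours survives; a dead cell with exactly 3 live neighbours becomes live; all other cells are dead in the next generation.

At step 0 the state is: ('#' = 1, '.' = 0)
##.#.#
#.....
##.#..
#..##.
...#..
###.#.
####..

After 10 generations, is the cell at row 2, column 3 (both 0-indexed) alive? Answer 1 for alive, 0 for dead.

0

[0] ##.#.#
#.....
##.#..
#..##.
...#..
###.#.
####..
[1] ...###
....#.
#####.
##.###
#.....
#...##
......
[2] ...###
##....
......
......
...#..
#....#
#..#..
[3] .#####
#...##
......
......
......
#...##
#..#..
[4] .##...
###...
.....#
......
.....#
#...##
......
[5] #.#...
#.#...
##....
......
#...##
#...##
##...#
[6] ..#...
#.#..#
##....
.#....
#...#.
......
....#.
[7] .#.#.#
#.#..#
..#..#
.#...#
......
.....#
......
[8] .##.##
..##.#
..#.##
#.....
#.....
......
#...#.
[9] .##...
......
###.##
##....
......
.....#
##.##.
[10] ####..
...#.#
..#..#
..#...
#.....
#...##
##.###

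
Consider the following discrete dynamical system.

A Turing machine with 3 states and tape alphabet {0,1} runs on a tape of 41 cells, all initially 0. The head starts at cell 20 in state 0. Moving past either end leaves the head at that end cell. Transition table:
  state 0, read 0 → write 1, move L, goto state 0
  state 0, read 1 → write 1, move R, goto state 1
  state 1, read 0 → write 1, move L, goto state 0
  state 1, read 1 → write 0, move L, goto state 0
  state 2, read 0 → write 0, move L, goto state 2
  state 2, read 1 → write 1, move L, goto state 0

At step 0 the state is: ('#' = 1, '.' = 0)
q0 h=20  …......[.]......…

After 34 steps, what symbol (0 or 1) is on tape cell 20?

step 0: q0 h=20  …......[.]......…
step 1: q0 h=19  …......[.]#.....…
step 2: q0 h=18  …......[.]##....…
step 3: q0 h=17  …......[.]###...…
step 4: q0 h=16  …......[.]####..…
step 5: q0 h=15  …......[.]#####.…
step 6: q0 h=14  …......[.]######…
step 7: q0 h=13  …......[.]######…
step 8: q0 h=12  …......[.]######…
step 9: q0 h=11  …......[.]######…
step 10: q0 h=10  …......[.]######…
step 11: q0 h= 9  …......[.]######…
step 12: q0 h= 8  …......[.]######…
step 13: q0 h= 7  …......[.]######…
step 14: q0 h= 6  |......[.]######…
step 15: q0 h= 5  |.....[.]######…
step 16: q0 h= 4  |....[.]######…
step 17: q0 h= 3  |...[.]######…
step 18: q0 h= 2  |..[.]######…
step 19: q0 h= 1  |.[.]######…
step 20: q0 h= 0  |[.]######…
step 21: q0 h= 0  |[#]######…
step 22: q1 h= 1  |#[#]######…
step 23: q0 h= 0  |[#].#####…
step 24: q1 h= 1  |#[.]######…
step 25: q0 h= 0  |[#]######…
step 26: q1 h= 1  |#[#]######…
step 27: q0 h= 0  |[#].#####…
step 28: q1 h= 1  |#[.]######…
step 29: q0 h= 0  |[#]######…
step 30: q1 h= 1  |#[#]######…
step 31: q0 h= 0  |[#].#####…
step 32: q1 h= 1  |#[.]######…
step 33: q0 h= 0  |[#]######…
step 34: q1 h= 1  |#[#]######…

1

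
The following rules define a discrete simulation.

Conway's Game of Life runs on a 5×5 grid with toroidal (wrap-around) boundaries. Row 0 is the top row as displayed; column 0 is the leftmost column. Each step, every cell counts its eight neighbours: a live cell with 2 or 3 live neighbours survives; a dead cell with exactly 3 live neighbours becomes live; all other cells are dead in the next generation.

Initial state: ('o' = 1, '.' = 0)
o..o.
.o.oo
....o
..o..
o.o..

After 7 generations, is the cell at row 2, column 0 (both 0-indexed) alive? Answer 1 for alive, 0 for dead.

[0] o..o.
.o.oo
....o
..o..
o.o..
[1] o..o.
..oo.
o.o.o
.o.o.
..ooo
[2] .o...
o.o..
o...o
.o...
oo...
[3] ..o..
o...o
o...o
.o..o
ooo..
[4] ..ooo
oo.oo
.o.o.
..ooo
o.oo.
[5] .....
.o...
.o...
o....
o....
[6] .....
.....
oo...
oo...
.....
[7] .....
.....
oo...
oo...
.....

1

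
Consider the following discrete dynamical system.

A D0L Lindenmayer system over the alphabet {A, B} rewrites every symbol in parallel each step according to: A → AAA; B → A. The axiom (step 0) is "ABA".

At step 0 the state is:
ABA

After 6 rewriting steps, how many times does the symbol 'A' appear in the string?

gen 0: ABA
gen 1: AAAAAAA
gen 2: AAAAAAAAAAAAAAAAAAAAA
gen 3: AAAAAAAAAAAAAAAAAAAAAAAAAAAAAAAAAAAAAAAAAAAAAAAAAAAAAAAAAAAAAAA
gen 4: AAAAAAAAAAAAAAAAAAAAAAAAAAAAAAAAAAAAAAAAAAAAAAAAAAAAAAAAAA…AAAAAAAAAAAAAAAAAAAAAAAAAAAAAAAAAAAAAAAAAAAAAAAAAAAAAAAAAA  (len 189)
gen 5: AAAAAAAAAAAAAAAAAAAAAAAAAAAAAAAAAAAAAAAAAAAAAAAAAAAAAAAAAA…AAAAAAAAAAAAAAAAAAAAAAAAAAAAAAAAAAAAAAAAAAAAAAAAAAAAAAAAAA  (len 567)
gen 6: AAAAAAAAAAAAAAAAAAAAAAAAAAAAAAAAAAAAAAAAAAAAAAAAAAAAAAAAAA…AAAAAAAAAAAAAAAAAAAAAAAAAAAAAAAAAAAAAAAAAAAAAAAAAAAAAAAAAA  (len 1701)

1701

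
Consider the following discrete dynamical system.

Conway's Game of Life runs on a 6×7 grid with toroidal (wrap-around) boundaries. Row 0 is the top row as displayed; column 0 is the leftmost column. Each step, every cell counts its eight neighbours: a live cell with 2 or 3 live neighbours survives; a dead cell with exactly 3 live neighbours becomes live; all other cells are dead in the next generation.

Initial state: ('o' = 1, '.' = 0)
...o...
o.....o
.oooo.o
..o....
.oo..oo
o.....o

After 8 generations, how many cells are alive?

t=0: ...o...
o.....o
.oooo.o
..o....
.oo..oo
o.....o
t=1: .......
oo..ooo
.ooo.oo
....o.o
.oo..oo
ooo..oo
t=2: ..o.o..
.o.oo..
.ooo...
....o..
..ooo..
..o..o.
t=3: .oo.oo.
.o..o..
.o.....
.o..o..
..o.oo.
.oo..o.
t=4: o...oo.
oo.ooo.
ooo....
.ooooo.
..o.oo.
......o
t=5: oo.o...
...o.o.
.......
o....oo
.oo...o
...o..o
t=6: o..o..o
..o.o..
....oo.
oo...oo
.oo....
...o..o
t=7: o.ooooo
....o.o
oo.oo..
ooo.ooo
.oo..o.
.o.o..o
t=8: .oo....
.......
.......
.......
.......
.......

2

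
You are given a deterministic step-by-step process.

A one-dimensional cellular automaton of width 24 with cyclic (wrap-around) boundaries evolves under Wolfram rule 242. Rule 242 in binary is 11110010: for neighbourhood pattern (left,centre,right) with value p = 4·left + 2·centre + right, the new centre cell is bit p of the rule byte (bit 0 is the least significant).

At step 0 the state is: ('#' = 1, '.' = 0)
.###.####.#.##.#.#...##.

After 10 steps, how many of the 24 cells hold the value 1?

16

k=0  .###.####.#.##.#.#...##.
k=1  #.###.####.#.##.#.#.#.##
k=2  ##.###.####.#.##.#.#.#.#
k=3  ###.###.####.#.##.#.#.#.
k=4  .###.###.####.#.##.#.#.#
k=5  #.###.###.####.#.##.#.#.
k=6  .#.###.###.####.#.##.#.#
k=7  #.#.###.###.####.#.##.#.
k=8  .#.#.###.###.####.#.##.#
k=9  #.#.#.###.###.####.#.##.
k=10  .#.#.#.###.###.####.#.##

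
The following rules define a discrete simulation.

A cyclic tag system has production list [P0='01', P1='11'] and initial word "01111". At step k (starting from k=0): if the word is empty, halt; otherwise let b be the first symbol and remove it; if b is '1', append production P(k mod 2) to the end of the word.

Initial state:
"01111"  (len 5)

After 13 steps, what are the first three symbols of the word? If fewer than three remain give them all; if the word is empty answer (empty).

step 0: "01111"  (len 5)
step 1: "1111"  (len 4)
step 2: "11111"  (len 5)
step 3: "111101"  (len 6)
step 4: "1110111"  (len 7)
step 5: "11011101"  (len 8)
step 6: "101110111"  (len 9)
step 7: "0111011101"  (len 10)
step 8: "111011101"  (len 9)
step 9: "1101110101"  (len 10)
step 10: "10111010111"  (len 11)
step 11: "011101011101"  (len 12)
step 12: "11101011101"  (len 11)
step 13: "110101110101"  (len 12)

110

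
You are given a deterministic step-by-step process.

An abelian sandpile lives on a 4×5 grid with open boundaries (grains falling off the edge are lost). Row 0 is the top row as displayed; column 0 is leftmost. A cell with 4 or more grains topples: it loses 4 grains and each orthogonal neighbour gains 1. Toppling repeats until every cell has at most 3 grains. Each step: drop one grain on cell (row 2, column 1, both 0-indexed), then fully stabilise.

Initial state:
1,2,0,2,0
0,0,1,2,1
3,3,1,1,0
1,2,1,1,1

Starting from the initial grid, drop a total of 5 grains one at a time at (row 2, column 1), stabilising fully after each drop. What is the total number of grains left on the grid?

0) 1,2,0,2,0
0,0,1,2,1
3,3,1,1,0
1,2,1,1,1
1) 1,2,0,2,0
1,1,1,2,1
0,1,2,1,0
2,3,1,1,1
2) 1,2,0,2,0
1,1,1,2,1
0,2,2,1,0
2,3,1,1,1
3) 1,2,0,2,0
1,1,1,2,1
0,3,2,1,0
2,3,1,1,1
4) 1,2,0,2,0
1,2,1,2,1
1,1,3,1,0
3,0,2,1,1
5) 1,2,0,2,0
1,2,1,2,1
1,2,3,1,0
3,0,2,1,1

26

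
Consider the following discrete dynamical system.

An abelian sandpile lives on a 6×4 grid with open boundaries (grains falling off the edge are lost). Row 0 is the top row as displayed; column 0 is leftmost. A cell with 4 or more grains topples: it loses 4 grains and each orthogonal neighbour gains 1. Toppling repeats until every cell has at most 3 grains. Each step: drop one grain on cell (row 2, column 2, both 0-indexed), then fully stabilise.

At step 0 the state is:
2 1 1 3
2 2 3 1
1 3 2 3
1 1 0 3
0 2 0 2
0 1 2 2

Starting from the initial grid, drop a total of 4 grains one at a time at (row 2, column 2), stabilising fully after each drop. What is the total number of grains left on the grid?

step 0: 2 1 1 3
2 2 3 1
1 3 2 3
1 1 0 3
0 2 0 2
0 1 2 2
step 1: 2 1 1 3
2 2 3 1
1 3 3 3
1 1 0 3
0 2 0 2
0 1 2 2
step 2: 2 2 2 3
3 0 1 3
2 1 3 1
1 2 2 0
0 2 0 3
0 1 2 2
step 3: 2 2 2 3
3 0 2 3
2 2 0 2
1 2 3 0
0 2 0 3
0 1 2 2
step 4: 2 2 2 3
3 0 2 3
2 2 1 2
1 2 3 0
0 2 0 3
0 1 2 2

40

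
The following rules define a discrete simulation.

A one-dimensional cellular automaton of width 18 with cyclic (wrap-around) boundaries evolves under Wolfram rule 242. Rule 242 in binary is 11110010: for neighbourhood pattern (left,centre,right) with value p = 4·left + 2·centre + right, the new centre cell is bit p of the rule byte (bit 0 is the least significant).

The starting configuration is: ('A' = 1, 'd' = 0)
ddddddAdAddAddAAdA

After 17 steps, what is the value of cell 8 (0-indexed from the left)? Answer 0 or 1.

0) ddddddAdAddAddAAdA
1) AddddAdAdAAdAAdAAd
2) dAddAdAdAdAAdAAdAA
3) AdAAdAdAdAdAAdAAdA
4) AAdAAdAdAdAdAAdAAd
5) dAAdAAdAdAdAdAAdAA
6) AdAAdAAdAdAdAdAAdA
7) AAdAAdAAdAdAdAdAAd
8) dAAdAAdAAdAdAdAdAA
9) AdAAdAAdAAdAdAdAdA
10) AAdAAdAAdAAdAdAdAd
11) dAAdAAdAAdAAdAdAdA
12) AdAAdAAdAAdAAdAdAd
13) dAdAAdAAdAAdAAdAdA
14) AdAdAAdAAdAAdAAdAd
15) dAdAdAAdAAdAAdAAdA
16) AdAdAdAAdAAdAAdAAd
17) dAdAdAdAAdAAdAAdAA

1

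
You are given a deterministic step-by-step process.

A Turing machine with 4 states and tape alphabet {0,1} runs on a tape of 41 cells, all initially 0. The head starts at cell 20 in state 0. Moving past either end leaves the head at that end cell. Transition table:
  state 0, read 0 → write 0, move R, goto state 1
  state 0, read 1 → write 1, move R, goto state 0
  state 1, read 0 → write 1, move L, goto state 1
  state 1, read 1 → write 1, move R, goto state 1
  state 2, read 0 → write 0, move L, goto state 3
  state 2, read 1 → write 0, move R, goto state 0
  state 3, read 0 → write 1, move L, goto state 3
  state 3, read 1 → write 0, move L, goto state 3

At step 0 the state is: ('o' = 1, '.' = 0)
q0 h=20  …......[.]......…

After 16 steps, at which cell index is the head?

[0] q0 h=20  …......[.]......…
[1] q1 h=21  …......[.]......…
[2] q1 h=20  …......[.]o.....…
[3] q1 h=19  …......[.]oo....…
[4] q1 h=18  …......[.]ooo...…
[5] q1 h=17  …......[.]oooo..…
[6] q1 h=16  …......[.]ooooo.…
[7] q1 h=15  …......[.]oooooo…
[8] q1 h=14  …......[.]oooooo…
[9] q1 h=13  …......[.]oooooo…
[10] q1 h=12  …......[.]oooooo…
[11] q1 h=11  …......[.]oooooo…
[12] q1 h=10  …......[.]oooooo…
[13] q1 h= 9  …......[.]oooooo…
[14] q1 h= 8  …......[.]oooooo…
[15] q1 h= 7  …......[.]oooooo…
[16] q1 h= 6  |......[.]oooooo…

6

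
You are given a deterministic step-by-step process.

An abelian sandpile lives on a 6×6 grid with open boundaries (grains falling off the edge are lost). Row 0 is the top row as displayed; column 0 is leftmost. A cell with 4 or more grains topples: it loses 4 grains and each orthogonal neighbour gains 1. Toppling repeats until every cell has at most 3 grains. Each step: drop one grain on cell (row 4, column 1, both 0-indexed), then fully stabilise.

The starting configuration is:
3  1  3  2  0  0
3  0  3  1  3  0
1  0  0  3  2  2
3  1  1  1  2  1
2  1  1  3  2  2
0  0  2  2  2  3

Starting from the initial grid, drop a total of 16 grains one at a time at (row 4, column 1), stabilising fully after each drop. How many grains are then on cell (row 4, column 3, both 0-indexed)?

2

0) 3  1  3  2  0  0
3  0  3  1  3  0
1  0  0  3  2  2
3  1  1  1  2  1
2  1  1  3  2  2
0  0  2  2  2  3
1) 3  1  3  2  0  0
3  0  3  1  3  0
1  0  0  3  2  2
3  1  1  1  2  1
2  2  1  3  2  2
0  0  2  2  2  3
2) 3  1  3  2  0  0
3  0  3  1  3  0
1  0  0  3  2  2
3  1  1  1  2  1
2  3  1  3  2  2
0  0  2  2  2  3
3) 3  1  3  2  0  0
3  0  3  1  3  0
1  0  0  3  2  2
3  2  1  1  2  1
3  0  2  3  2  2
0  1  2  2  2  3
4) 3  1  3  2  0  0
3  0  3  1  3  0
1  0  0  3  2  2
3  2  1  1  2  1
3  1  2  3  2  2
0  1  2  2  2  3
5) 3  1  3  2  0  0
3  0  3  1  3  0
1  0  0  3  2  2
3  2  1  1  2  1
3  2  2  3  2  2
0  1  2  2  2  3
6) 3  1  3  2  0  0
3  0  3  1  3  0
1  0  0  3  2  2
3  2  1  1  2  1
3  3  2  3  2  2
0  1  2  2  2  3
7) 3  1  3  2  0  0
3  0  3  1  3  0
2  1  0  3  2  2
1  0  2  1  2  1
1  2  3  3  2  2
1  2  2  2  2  3
8) 3  1  3  2  0  0
3  0  3  1  3  0
2  1  0  3  2  2
1  0  2  1  2  1
1  3  3  3  2  2
1  2  2  2  2  3
9) 3  1  3  2  0  0
3  0  3  1  3  0
2  1  0  3  2  2
1  1  3  2  2  1
2  1  1  0  3  2
1  3  3  3  2  3
10) 3  1  3  2  0  0
3  0  3  1  3  0
2  1  0  3  2  2
1  1  3  2  2  1
2  2  1  0  3  2
1  3  3  3  2  3
11) 3  1  3  2  0  0
3  0  3  1  3  0
2  1  0  3  2  2
1  1  3  2  2  1
2  3  1  0  3  2
1  3  3  3  2  3
12) 3  1  3  2  0  0
3  0  3  1  3  0
2  1  0  3  2  2
1  2  3  2  2  1
3  1  3  1  3  2
2  1  1  0  3  3
13) 3  1  3  2  0  0
3  0  3  1  3  0
2  1  0  3  2  2
1  2  3  2  2  1
3  2  3  1  3  2
2  1  1  0  3  3
14) 3  1  3  2  0  0
3  0  3  1  3  0
2  1  0  3  2  2
1  2  3  2  2  1
3  3  3  1  3  2
2  1  1  0  3  3
15) 3  1  3  2  0  0
3  0  3  1  3  0
2  2  1  3  2  2
3  0  1  3  2  1
0  3  1  2  3  2
3  2  2  0  3  3
16) 3  1  3  2  0  0
3  0  3  1  3  0
2  2  1  3  2  2
3  1  1  3  2  1
1  0  2  2  3  2
3  3  2  0  3  3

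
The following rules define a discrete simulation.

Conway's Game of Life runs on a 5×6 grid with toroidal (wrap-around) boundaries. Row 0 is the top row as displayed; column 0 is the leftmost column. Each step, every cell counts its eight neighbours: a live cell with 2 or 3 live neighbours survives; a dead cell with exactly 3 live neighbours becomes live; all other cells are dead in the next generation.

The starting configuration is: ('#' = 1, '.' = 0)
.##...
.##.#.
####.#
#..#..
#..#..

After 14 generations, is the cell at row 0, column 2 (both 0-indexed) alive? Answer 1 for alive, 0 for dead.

step 0: .##...
.##.#.
####.#
#..#..
#..#..
step 1: #.....
....##
.....#
...#..
#..#..
step 2: #...#.
#...##
.....#
....#.
......
step 3: #...#.
#...#.
#.....
......
.....#
step 4: #...#.
##....
.....#
......
.....#
step 5: ##....
##....
#.....
......
.....#
step 6: .#...#
.....#
##....
......
#.....
step 7: .....#
.#...#
#.....
##....
#.....
step 8: .....#
.....#
.....#
##...#
##...#
step 9: ....##
#...##
....##
.#..#.
.#..#.
step 10: ...#..
#..#..
...#..
#..##.
#..##.
step 11: ..##.#
..###.
..##.#
..#...
..#...
step 12: .#....
.#...#
.#....
.##...
.##...
step 13: .#....
.##...
.#....
#.....
#.....
step 14: ###...
###...
###...
##....
##....

1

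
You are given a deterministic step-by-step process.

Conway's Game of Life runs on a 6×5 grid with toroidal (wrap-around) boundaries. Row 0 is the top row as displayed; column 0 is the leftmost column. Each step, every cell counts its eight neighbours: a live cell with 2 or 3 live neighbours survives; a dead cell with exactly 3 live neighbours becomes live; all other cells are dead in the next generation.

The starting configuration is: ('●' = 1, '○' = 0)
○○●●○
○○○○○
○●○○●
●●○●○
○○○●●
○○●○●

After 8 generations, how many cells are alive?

0) ○○●●○
○○○○○
○●○○●
●●○●○
○○○●●
○○●○●
1) ○○●●○
○○●●○
○●●○●
○●○●○
○●○○○
○○●○●
2) ○●○○●
○○○○●
●●○○●
○●○●○
●●○●○
○●●○○
3) ○●●●○
○●○●●
○●●●●
○○○●○
●○○●●
○○○●●
4) ○●○○○
○○○○○
○●○○○
○●○○○
●○●○○
○●○○○
5) ○○○○○
○○○○○
○○○○○
●●●○○
●○●○○
●●●○○
6) ○●○○○
○○○○○
○●○○○
●○●○○
○○○●●
●○●○○
7) ○●○○○
○○○○○
○●○○○
●●●●●
●○●●●
●●●●●
8) ○●○●●
○○○○○
○●○●●
○○○○○
○○○○○
○○○○○

6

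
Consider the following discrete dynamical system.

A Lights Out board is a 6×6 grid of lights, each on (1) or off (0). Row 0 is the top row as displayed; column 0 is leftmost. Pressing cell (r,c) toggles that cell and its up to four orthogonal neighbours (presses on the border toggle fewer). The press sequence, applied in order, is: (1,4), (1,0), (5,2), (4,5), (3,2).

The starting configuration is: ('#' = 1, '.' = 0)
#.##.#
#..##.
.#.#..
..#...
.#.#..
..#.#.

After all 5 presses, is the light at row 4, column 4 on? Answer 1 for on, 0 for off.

1

t=0: #.##.#
#..##.
.#.#..
..#...
.#.#..
..#.#.
t=1: #.####
#....#
.#.##.
..#...
.#.#..
..#.#.
t=2: ..####
.#...#
##.##.
..#...
.#.#..
..#.#.
t=3: ..####
.#...#
##.##.
..#...
.###..
.#.##.
t=4: ..####
.#...#
##.##.
..#..#
.#####
.#.###
t=5: ..####
.#...#
#####.
.#.#.#
.#.###
.#.###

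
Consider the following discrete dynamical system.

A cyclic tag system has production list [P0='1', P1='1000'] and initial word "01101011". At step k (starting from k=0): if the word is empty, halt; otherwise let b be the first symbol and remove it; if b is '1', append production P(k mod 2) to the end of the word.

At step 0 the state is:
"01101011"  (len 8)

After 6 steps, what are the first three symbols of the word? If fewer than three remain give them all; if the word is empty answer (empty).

0) "01101011"  (len 8)
1) "1101011"  (len 7)
2) "1010111000"  (len 10)
3) "0101110001"  (len 10)
4) "101110001"  (len 9)
5) "011100011"  (len 9)
6) "11100011"  (len 8)

111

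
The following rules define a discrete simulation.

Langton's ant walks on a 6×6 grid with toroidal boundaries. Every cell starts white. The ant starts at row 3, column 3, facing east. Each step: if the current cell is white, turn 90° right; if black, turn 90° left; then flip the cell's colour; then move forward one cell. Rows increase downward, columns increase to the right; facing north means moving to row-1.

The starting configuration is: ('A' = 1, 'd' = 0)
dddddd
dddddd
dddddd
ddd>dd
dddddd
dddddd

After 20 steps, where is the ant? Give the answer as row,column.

step 0: dddddd
dddddd
dddddd
ddd>dd
dddddd
dddddd
step 1: dddddd
dddddd
dddddd
dddAdd
dddvdd
dddddd
step 2: dddddd
dddddd
dddddd
dddAdd
dd<Add
dddddd
step 3: dddddd
dddddd
dddddd
dd^Add
ddAAdd
dddddd
step 4: dddddd
dddddd
dddddd
ddA>dd
ddAAdd
dddddd
step 5: dddddd
dddddd
ddd^dd
ddAddd
ddAAdd
dddddd
step 6: dddddd
dddddd
dddA>d
ddAddd
ddAAdd
dddddd
step 7: dddddd
dddddd
dddAAd
ddAdvd
ddAAdd
dddddd
step 8: dddddd
dddddd
dddAAd
ddA<Ad
ddAAdd
dddddd
step 9: dddddd
dddddd
ddd^Ad
ddAAAd
ddAAdd
dddddd
step 10: dddddd
dddddd
dd<dAd
ddAAAd
ddAAdd
dddddd
step 11: dddddd
dd^ddd
ddAdAd
ddAAAd
ddAAdd
dddddd
step 12: dddddd
ddA>dd
ddAdAd
ddAAAd
ddAAdd
dddddd
step 13: dddddd
ddAAdd
ddAvAd
ddAAAd
ddAAdd
dddddd
step 14: dddddd
ddAAdd
dd<AAd
ddAAAd
ddAAdd
dddddd
step 15: dddddd
ddAAdd
dddAAd
ddvAAd
ddAAdd
dddddd
step 16: dddddd
ddAAdd
dddAAd
ddd>Ad
ddAAdd
dddddd
step 17: dddddd
ddAAdd
ddd^Ad
ddddAd
ddAAdd
dddddd
step 18: dddddd
ddAAdd
dd<dAd
ddddAd
ddAAdd
dddddd
step 19: dddddd
dd^Add
ddAdAd
ddddAd
ddAAdd
dddddd
step 20: dddddd
d<dAdd
ddAdAd
ddddAd
ddAAdd
dddddd

1,1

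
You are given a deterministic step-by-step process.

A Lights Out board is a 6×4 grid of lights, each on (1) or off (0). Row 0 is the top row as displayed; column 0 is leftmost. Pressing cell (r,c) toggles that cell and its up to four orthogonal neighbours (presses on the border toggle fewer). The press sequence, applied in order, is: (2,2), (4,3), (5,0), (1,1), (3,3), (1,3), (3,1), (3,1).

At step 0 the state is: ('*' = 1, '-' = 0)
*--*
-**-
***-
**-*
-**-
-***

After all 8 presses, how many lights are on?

step 0: *--*
-**-
***-
**-*
-**-
-***
step 1: *--*
-*--
*--*
****
-**-
-***
step 2: *--*
-*--
*--*
***-
-*-*
-**-
step 3: *--*
-*--
*--*
***-
**-*
*-*-
step 4: **-*
*-*-
**-*
***-
**-*
*-*-
step 5: **-*
*-*-
**--
**-*
**--
*-*-
step 6: **--
*--*
**-*
**-*
**--
*-*-
step 7: **--
*--*
*--*
--**
*---
*-*-
step 8: **--
*--*
**-*
**-*
**--
*-*-

14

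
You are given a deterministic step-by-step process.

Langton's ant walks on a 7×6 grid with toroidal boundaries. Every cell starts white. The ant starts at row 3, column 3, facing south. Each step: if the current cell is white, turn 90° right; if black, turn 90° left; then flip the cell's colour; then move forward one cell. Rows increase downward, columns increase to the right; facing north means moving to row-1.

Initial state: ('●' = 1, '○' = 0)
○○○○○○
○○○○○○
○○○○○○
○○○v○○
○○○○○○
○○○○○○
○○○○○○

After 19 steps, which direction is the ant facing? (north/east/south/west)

east

[0] ○○○○○○
○○○○○○
○○○○○○
○○○v○○
○○○○○○
○○○○○○
○○○○○○
[1] ○○○○○○
○○○○○○
○○○○○○
○○<●○○
○○○○○○
○○○○○○
○○○○○○
[2] ○○○○○○
○○○○○○
○○^○○○
○○●●○○
○○○○○○
○○○○○○
○○○○○○
[3] ○○○○○○
○○○○○○
○○●>○○
○○●●○○
○○○○○○
○○○○○○
○○○○○○
[4] ○○○○○○
○○○○○○
○○●●○○
○○●v○○
○○○○○○
○○○○○○
○○○○○○
[5] ○○○○○○
○○○○○○
○○●●○○
○○●○>○
○○○○○○
○○○○○○
○○○○○○
[6] ○○○○○○
○○○○○○
○○●●○○
○○●○●○
○○○○v○
○○○○○○
○○○○○○
[7] ○○○○○○
○○○○○○
○○●●○○
○○●○●○
○○○<●○
○○○○○○
○○○○○○
[8] ○○○○○○
○○○○○○
○○●●○○
○○●^●○
○○○●●○
○○○○○○
○○○○○○
[9] ○○○○○○
○○○○○○
○○●●○○
○○●●>○
○○○●●○
○○○○○○
○○○○○○
[10] ○○○○○○
○○○○○○
○○●●^○
○○●●○○
○○○●●○
○○○○○○
○○○○○○
[11] ○○○○○○
○○○○○○
○○●●●>
○○●●○○
○○○●●○
○○○○○○
○○○○○○
[12] ○○○○○○
○○○○○○
○○●●●●
○○●●○v
○○○●●○
○○○○○○
○○○○○○
[13] ○○○○○○
○○○○○○
○○●●●●
○○●●<●
○○○●●○
○○○○○○
○○○○○○
[14] ○○○○○○
○○○○○○
○○●●^●
○○●●●●
○○○●●○
○○○○○○
○○○○○○
[15] ○○○○○○
○○○○○○
○○●<○●
○○●●●●
○○○●●○
○○○○○○
○○○○○○
[16] ○○○○○○
○○○○○○
○○●○○●
○○●v●●
○○○●●○
○○○○○○
○○○○○○
[17] ○○○○○○
○○○○○○
○○●○○●
○○●○>●
○○○●●○
○○○○○○
○○○○○○
[18] ○○○○○○
○○○○○○
○○●○^●
○○●○○●
○○○●●○
○○○○○○
○○○○○○
[19] ○○○○○○
○○○○○○
○○●○●>
○○●○○●
○○○●●○
○○○○○○
○○○○○○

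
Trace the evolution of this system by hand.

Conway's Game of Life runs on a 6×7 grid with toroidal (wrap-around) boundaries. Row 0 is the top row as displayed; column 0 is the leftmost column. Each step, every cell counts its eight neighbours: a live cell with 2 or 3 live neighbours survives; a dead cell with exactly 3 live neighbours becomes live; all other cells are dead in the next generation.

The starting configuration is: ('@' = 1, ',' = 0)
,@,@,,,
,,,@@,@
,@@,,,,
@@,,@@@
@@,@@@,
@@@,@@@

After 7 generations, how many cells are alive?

10

0) ,@,@,,,
,,,@@,@
,@@,,,,
@@,,@@@
@@,@@@,
@@@,@@@
1) ,@,,,,,
@@,@@,,
,@@,,,,
,,,,,,,
,,,,,,,
,,,,,,,
2) @@@,,,,
@,,@,,,
@@@@,,,
,,,,,,,
,,,,,,,
,,,,,,,
3) @@@,,,,
,,,@,,@
@@@@,,,
,@@,,,,
,,,,,,,
,@,,,,,
4) @@@,,,,
,,,@,,@
@,,@,,,
@,,@,,,
,@@,,,,
@@@,,,,
5) ,,,@,,@
,,,@,,@
@,@@@,@
@,,@,,,
,,,@,,,
,,,@,,,
6) ,,@@@,,
,,,,,,@
@@@,@@@
@@,,,,@
,,@@@,,
,,@@@,,
7) ,,@,@@,
,,,,,,@
,,@,,,,
,,,,,,,
@,,,@@,
,@,,,@,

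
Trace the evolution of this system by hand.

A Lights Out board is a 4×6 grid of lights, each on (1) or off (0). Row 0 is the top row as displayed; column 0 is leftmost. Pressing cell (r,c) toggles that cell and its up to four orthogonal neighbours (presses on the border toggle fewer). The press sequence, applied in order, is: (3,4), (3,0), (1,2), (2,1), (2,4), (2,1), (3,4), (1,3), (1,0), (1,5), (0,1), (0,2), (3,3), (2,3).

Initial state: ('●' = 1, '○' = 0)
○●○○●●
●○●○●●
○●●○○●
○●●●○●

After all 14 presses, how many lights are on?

11

[0] ○●○○●●
●○●○●●
○●●○○●
○●●●○●
[1] ○●○○●●
●○●○●●
○●●○●●
○●●○●○
[2] ○●○○●●
●○●○●●
●●●○●●
●○●○●○
[3] ○●●○●●
●●○●●●
●●○○●●
●○●○●○
[4] ○●●○●●
●○○●●●
○○●○●●
●●●○●○
[5] ○●●○●●
●○○●○●
○○●●○○
●●●○○○
[6] ○●●○●●
●●○●○●
●●○●○○
●○●○○○
[7] ○●●○●●
●●○●○●
●●○●●○
●○●●●●
[8] ○●●●●●
●●●○●●
●●○○●○
●○●●●●
[9] ●●●●●●
○○●○●●
○●○○●○
●○●●●●
[10] ●●●●●○
○○●○○○
○●○○●●
●○●●●●
[11] ○○○●●○
○●●○○○
○●○○●●
●○●●●●
[12] ○●●○●○
○●○○○○
○●○○●●
●○●●●●
[13] ○●●○●○
○●○○○○
○●○●●●
●○○○○●
[14] ○●●○●○
○●○●○○
○●●○○●
●○○●○●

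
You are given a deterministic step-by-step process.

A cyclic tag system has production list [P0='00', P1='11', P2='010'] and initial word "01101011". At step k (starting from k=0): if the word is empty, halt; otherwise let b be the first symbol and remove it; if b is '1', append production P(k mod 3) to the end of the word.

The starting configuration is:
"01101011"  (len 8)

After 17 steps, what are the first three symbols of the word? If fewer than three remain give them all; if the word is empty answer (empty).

k=0  "01101011"  (len 8)
k=1  "1101011"  (len 7)
k=2  "10101111"  (len 8)
k=3  "0101111010"  (len 10)
k=4  "101111010"  (len 9)
k=5  "0111101011"  (len 10)
k=6  "111101011"  (len 9)
k=7  "1110101100"  (len 10)
k=8  "11010110011"  (len 11)
k=9  "1010110011010"  (len 13)
k=10  "01011001101000"  (len 14)
k=11  "1011001101000"  (len 13)
k=12  "011001101000010"  (len 15)
k=13  "11001101000010"  (len 14)
k=14  "100110100001011"  (len 15)
k=15  "00110100001011010"  (len 17)
k=16  "0110100001011010"  (len 16)
k=17  "110100001011010"  (len 15)

110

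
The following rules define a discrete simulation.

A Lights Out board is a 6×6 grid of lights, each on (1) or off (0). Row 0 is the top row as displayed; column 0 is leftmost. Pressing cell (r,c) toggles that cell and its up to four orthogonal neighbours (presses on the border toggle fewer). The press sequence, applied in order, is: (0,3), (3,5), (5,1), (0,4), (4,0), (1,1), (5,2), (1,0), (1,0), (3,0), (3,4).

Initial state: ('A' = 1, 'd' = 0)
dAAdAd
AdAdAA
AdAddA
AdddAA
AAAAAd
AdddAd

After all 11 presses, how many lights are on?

k=0  dAAdAd
AdAdAA
AdAddA
AdddAA
AAAAAd
AdddAd
k=1  dAdAdd
AdAAAA
AdAddA
AdddAA
AAAAAd
AdddAd
k=2  dAdAdd
AdAAAA
AdAddd
Addddd
AAAAAA
AdddAd
k=3  dAdAdd
AdAAAA
AdAddd
Addddd
AdAAAA
dAAdAd
k=4  dAddAA
AdAAdA
AdAddd
Addddd
AdAAAA
dAAdAd
k=5  dAddAA
AdAAdA
AdAddd
dddddd
dAAAAA
AAAdAd
k=6  ddddAA
dAdAdA
AAAddd
dddddd
dAAAAA
AAAdAd
k=7  ddddAA
dAdAdA
AAAddd
dddddd
dAdAAA
AddAAd
k=8  AdddAA
AddAdA
dAAddd
dddddd
dAdAAA
AddAAd
k=9  ddddAA
dAdAdA
AAAddd
dddddd
dAdAAA
AddAAd
k=10  ddddAA
dAdAdA
dAAddd
AAdddd
AAdAAA
AddAAd
k=11  ddddAA
dAdAdA
dAAdAd
AAdAAA
AAdAdA
AddAAd

20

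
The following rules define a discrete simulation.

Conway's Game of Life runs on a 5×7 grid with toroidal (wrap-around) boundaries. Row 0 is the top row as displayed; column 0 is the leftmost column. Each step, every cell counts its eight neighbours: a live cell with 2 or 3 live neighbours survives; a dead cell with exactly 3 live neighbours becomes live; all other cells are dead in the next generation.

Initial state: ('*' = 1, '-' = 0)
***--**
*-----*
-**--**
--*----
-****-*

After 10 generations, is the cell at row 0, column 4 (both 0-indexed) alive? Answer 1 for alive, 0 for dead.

0) ***--**
*-----*
-**--**
--*----
-****-*
1) ----*--
-------
-**--**
----*-*
----*-*
2) -----*-
-----*-
*----**
---**-*
---**--
3) -----*-
----**-
*------
*--*--*
---*---
4) -----*-
----***
*---**-
*-----*
----*-*
5) -------
-------
*---*--
*---*--
*-----*
6) -------
-------
-------
**---*-
*-----*
7) -------
-------
-------
**-----
**----*
8) *------
-------
-------
-*----*
-*----*
9) *------
-------
-------
-------
-*----*
10) *------
-------
-------
-------
*------

0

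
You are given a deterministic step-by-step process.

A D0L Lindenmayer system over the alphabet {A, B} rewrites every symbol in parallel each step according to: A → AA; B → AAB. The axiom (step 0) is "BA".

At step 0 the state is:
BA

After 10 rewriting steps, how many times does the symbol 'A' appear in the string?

3070

gen 0: BA
gen 1: AABAA
gen 2: AAAAAABAAAA
gen 3: AAAAAAAAAAAAAABAAAAAAAA
gen 4: AAAAAAAAAAAAAAAAAAAAAAAAAAAAAABAAAAAAAAAAAAAAAA
gen 5: AAAAAAAAAAAAAAAAAAAAAAAAAAAAAAAAAAAAAAAAAAAAAAAAAAAAAAAAAAAAAABAAAAAAAAAAAAAAAAAAAAAAAAAAAAAAAA
gen 6: AAAAAAAAAAAAAAAAAAAAAAAAAAAAAAAAAAAAAAAAAAAAAAAAAAAAAAAAAA…AAAAAAAAAAAAAAAAAAAAAAAAAAAAAAAAAAAAAAAAAAAAAAAAAAAAAAAAAA  (len 191)
gen 7: AAAAAAAAAAAAAAAAAAAAAAAAAAAAAAAAAAAAAAAAAAAAAAAAAAAAAAAAAA…AAAAAAAAAAAAAAAAAAAAAAAAAAAAAAAAAAAAAAAAAAAAAAAAAAAAAAAAAA  (len 383)
gen 8: AAAAAAAAAAAAAAAAAAAAAAAAAAAAAAAAAAAAAAAAAAAAAAAAAAAAAAAAAA…AAAAAAAAAAAAAAAAAAAAAAAAAAAAAAAAAAAAAAAAAAAAAAAAAAAAAAAAAA  (len 767)
gen 9: AAAAAAAAAAAAAAAAAAAAAAAAAAAAAAAAAAAAAAAAAAAAAAAAAAAAAAAAAA…AAAAAAAAAAAAAAAAAAAAAAAAAAAAAAAAAAAAAAAAAAAAAAAAAAAAAAAAAA  (len 1535)
gen 10: AAAAAAAAAAAAAAAAAAAAAAAAAAAAAAAAAAAAAAAAAAAAAAAAAAAAAAAAAA…AAAAAAAAAAAAAAAAAAAAAAAAAAAAAAAAAAAAAAAAAAAAAAAAAAAAAAAAAA  (len 3071)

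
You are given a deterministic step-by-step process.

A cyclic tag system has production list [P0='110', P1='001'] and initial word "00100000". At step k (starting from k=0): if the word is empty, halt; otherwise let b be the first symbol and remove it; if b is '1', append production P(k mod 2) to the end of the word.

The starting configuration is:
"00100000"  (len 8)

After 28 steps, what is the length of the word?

[0] "00100000"  (len 8)
[1] "0100000"  (len 7)
[2] "100000"  (len 6)
[3] "00000110"  (len 8)
[4] "0000110"  (len 7)
[5] "000110"  (len 6)
[6] "00110"  (len 5)
[7] "0110"  (len 4)
[8] "110"  (len 3)
[9] "10110"  (len 5)
[10] "0110001"  (len 7)
[11] "110001"  (len 6)
[12] "10001001"  (len 8)
[13] "0001001110"  (len 10)
[14] "001001110"  (len 9)
[15] "01001110"  (len 8)
[16] "1001110"  (len 7)
[17] "001110110"  (len 9)
[18] "01110110"  (len 8)
[19] "1110110"  (len 7)
[20] "110110001"  (len 9)
[21] "10110001110"  (len 11)
[22] "0110001110001"  (len 13)
[23] "110001110001"  (len 12)
[24] "10001110001001"  (len 14)
[25] "0001110001001110"  (len 16)
[26] "001110001001110"  (len 15)
[27] "01110001001110"  (len 14)
[28] "1110001001110"  (len 13)

13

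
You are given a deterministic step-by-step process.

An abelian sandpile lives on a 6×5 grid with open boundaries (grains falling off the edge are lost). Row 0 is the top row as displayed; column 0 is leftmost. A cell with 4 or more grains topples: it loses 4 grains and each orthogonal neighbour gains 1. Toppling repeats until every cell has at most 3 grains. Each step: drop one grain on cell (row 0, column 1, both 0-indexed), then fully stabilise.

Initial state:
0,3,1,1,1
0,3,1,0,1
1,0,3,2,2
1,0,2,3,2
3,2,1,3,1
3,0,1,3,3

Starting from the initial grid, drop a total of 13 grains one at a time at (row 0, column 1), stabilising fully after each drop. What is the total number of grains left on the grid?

gen 0: 0,3,1,1,1
0,3,1,0,1
1,0,3,2,2
1,0,2,3,2
3,2,1,3,1
3,0,1,3,3
gen 1: 1,1,2,1,1
1,0,2,0,1
1,1,3,2,2
1,0,2,3,2
3,2,1,3,1
3,0,1,3,3
gen 2: 1,2,2,1,1
1,0,2,0,1
1,1,3,2,2
1,0,2,3,2
3,2,1,3,1
3,0,1,3,3
gen 3: 1,3,2,1,1
1,0,2,0,1
1,1,3,2,2
1,0,2,3,2
3,2,1,3,1
3,0,1,3,3
gen 4: 2,0,3,1,1
1,1,2,0,1
1,1,3,2,2
1,0,2,3,2
3,2,1,3,1
3,0,1,3,3
gen 5: 2,1,3,1,1
1,1,2,0,1
1,1,3,2,2
1,0,2,3,2
3,2,1,3,1
3,0,1,3,3
gen 6: 2,2,3,1,1
1,1,2,0,1
1,1,3,2,2
1,0,2,3,2
3,2,1,3,1
3,0,1,3,3
gen 7: 2,3,3,1,1
1,1,2,0,1
1,1,3,2,2
1,0,2,3,2
3,2,1,3,1
3,0,1,3,3
gen 8: 3,1,0,2,1
1,2,3,0,1
1,1,3,2,2
1,0,2,3,2
3,2,1,3,1
3,0,1,3,3
gen 9: 3,2,0,2,1
1,2,3,0,1
1,1,3,2,2
1,0,2,3,2
3,2,1,3,1
3,0,1,3,3
gen 10: 3,3,0,2,1
1,2,3,0,1
1,1,3,2,2
1,0,2,3,2
3,2,1,3,1
3,0,1,3,3
gen 11: 0,1,1,2,1
2,3,3,0,1
1,1,3,2,2
1,0,2,3,2
3,2,1,3,1
3,0,1,3,3
gen 12: 0,2,1,2,1
2,3,3,0,1
1,1,3,2,2
1,0,2,3,2
3,2,1,3,1
3,0,1,3,3
gen 13: 0,3,1,2,1
2,3,3,0,1
1,1,3,2,2
1,0,2,3,2
3,2,1,3,1
3,0,1,3,3

53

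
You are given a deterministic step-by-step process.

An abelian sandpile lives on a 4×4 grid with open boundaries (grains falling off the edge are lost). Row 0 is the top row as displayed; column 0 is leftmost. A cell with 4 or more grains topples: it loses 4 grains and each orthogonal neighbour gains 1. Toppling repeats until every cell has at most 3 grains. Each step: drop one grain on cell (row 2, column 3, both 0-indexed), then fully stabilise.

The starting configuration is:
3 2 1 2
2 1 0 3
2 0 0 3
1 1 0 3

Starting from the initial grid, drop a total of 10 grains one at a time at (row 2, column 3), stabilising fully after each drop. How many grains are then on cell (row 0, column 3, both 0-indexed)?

3

t=0: 3 2 1 2
2 1 0 3
2 0 0 3
1 1 0 3
t=1: 3 2 1 3
2 1 1 0
2 0 1 2
1 1 1 0
t=2: 3 2 1 3
2 1 1 0
2 0 1 3
1 1 1 0
t=3: 3 2 1 3
2 1 1 1
2 0 2 0
1 1 1 1
t=4: 3 2 1 3
2 1 1 1
2 0 2 1
1 1 1 1
t=5: 3 2 1 3
2 1 1 1
2 0 2 2
1 1 1 1
t=6: 3 2 1 3
2 1 1 1
2 0 2 3
1 1 1 1
t=7: 3 2 1 3
2 1 1 2
2 0 3 0
1 1 1 2
t=8: 3 2 1 3
2 1 1 2
2 0 3 1
1 1 1 2
t=9: 3 2 1 3
2 1 1 2
2 0 3 2
1 1 1 2
t=10: 3 2 1 3
2 1 1 2
2 0 3 3
1 1 1 2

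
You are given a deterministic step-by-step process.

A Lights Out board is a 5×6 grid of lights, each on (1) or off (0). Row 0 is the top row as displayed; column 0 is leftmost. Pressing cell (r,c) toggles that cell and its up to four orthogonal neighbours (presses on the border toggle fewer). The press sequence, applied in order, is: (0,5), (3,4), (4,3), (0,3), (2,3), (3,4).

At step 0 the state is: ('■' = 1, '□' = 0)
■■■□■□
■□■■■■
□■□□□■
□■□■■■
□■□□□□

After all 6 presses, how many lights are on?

gen 0: ■■■□■□
■□■■■■
□■□□□■
□■□■■■
□■□□□□
gen 1: ■■■□□■
■□■■■□
□■□□□■
□■□■■■
□■□□□□
gen 2: ■■■□□■
■□■■■□
□■□□■■
□■□□□□
□■□□■□
gen 3: ■■■□□■
■□■■■□
□■□□■■
□■□■□□
□■■■□□
gen 4: ■■□■■■
■□■□■□
□■□□■■
□■□■□□
□■■■□□
gen 5: ■■□■■■
■□■■■□
□■■■□■
□■□□□□
□■■■□□
gen 6: ■■□■■■
■□■■■□
□■■■■■
□■□■■■
□■■■■□

22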